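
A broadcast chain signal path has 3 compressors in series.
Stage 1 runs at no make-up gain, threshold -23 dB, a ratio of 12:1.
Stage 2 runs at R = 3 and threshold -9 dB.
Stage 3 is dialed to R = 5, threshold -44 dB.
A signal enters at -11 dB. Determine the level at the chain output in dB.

-39.6 dB

Stage 1: overshoot 12 dB → 12/12 = 1 dB → -22 dB.
Stage 2: -22 dB is at or below the -9 dB threshold — no compression; output -22 dB.
Stage 3: 22 dB above -44 dB, reduced 5:1 to 4.4 dB above → -39.6 dB.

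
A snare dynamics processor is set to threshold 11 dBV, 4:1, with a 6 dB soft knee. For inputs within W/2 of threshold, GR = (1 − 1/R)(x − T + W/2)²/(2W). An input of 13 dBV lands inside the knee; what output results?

11.4375 dBV

x − T + W/2 = 13 − 11 + 3 = 5.
GR = (1 − 1/4) × 5² / 12 = 0.75 × 25 / 12 = 1.5625 dB.
Output = 13 − 1.5625 = 11.4375 dBV.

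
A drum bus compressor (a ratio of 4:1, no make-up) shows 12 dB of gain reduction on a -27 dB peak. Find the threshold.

-43 dB

Let T be the threshold. Output overshoot = (input overshoot)/R, so -39 − T = (-27 − T)/4.
4·(-39 − T) = -27 − T → 3·T = -156 − (-27) = -129.
T = -129/3 = -43 dB.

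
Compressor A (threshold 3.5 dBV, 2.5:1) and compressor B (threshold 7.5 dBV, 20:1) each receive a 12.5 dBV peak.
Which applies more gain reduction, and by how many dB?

A: GR = 9 − 9/2.5 = 5.4 dB.
B: GR = 5 − 5/20 = 4.75 dB.
A applies 0.65 dB more gain reduction.

A, by 0.65 dB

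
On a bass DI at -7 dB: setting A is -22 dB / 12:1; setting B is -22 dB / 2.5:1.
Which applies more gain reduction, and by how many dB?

A, by 4.75 dB

A: GR = 15 − 15/12 = 13.75 dB.
B: GR = 15 − 15/2.5 = 9 dB.
A reduces 4.75 dB more.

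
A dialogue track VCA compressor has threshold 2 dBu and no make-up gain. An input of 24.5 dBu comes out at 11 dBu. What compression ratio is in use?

Input overshoot = 24.5 − 2 = 22.5 dB; output overshoot = 11 − 2 = 9 dB.
Ratio = 22.5 / 9 = 2.5.

2.5:1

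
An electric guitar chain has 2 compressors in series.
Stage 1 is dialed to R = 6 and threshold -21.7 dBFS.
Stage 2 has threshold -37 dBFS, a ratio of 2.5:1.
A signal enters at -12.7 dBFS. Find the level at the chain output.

-30.28 dBFS

Stage 1: overshoot 9 dB → 9/6 = 1.5 dB → -20.2 dBFS.
Stage 2: overshoot 16.8 dB → 16.8/2.5 = 6.72 dB → -30.28 dBFS.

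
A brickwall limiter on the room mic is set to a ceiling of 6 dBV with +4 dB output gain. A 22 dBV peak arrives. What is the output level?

10 dBV

The limiter clamps the peak to its 6 dBV ceiling.
Output gain then adds 4 dB: 6 + 4 = 10 dBV.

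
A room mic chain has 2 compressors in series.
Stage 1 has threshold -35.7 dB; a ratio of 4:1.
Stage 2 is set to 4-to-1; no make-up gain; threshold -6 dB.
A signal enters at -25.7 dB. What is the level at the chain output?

Stage 1: overshoot 10 dB → 10/4 = 2.5 dB → -33.2 dB.
Stage 2: -33.2 dB ≤ -6 dB, so stage 2 doesn't engage; output -33.2 dB.

-33.2 dB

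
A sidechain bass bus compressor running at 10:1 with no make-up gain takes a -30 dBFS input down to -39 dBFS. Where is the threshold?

Let T be the threshold. Output overshoot = (input overshoot)/R, so -39 − T = (-30 − T)/10.
10·(-39 − T) = -30 − T → 9·T = -390 − (-30) = -360.
T = -360/9 = -40 dBFS.

-40 dBFS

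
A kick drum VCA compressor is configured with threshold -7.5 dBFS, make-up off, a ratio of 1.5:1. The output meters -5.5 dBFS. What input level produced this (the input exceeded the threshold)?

That's 2 dB above the -7.5 dBFS threshold.
Input overshoot = R × output overshoot = 3 dB → input = -7.5 + 3 = -4.5 dBFS.

-4.5 dBFS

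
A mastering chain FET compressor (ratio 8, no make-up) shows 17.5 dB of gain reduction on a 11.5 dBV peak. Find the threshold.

-8.5 dBV

Input is 20 dB above T (since output overshoot × R = input overshoot: (-6 − T)·8 = 11.5 − T gives T = -8.5 dBV).
Check: -8.5 + (11.5 − (-8.5))/8 = -8.5 + 2.5 = -6 dBV. ✓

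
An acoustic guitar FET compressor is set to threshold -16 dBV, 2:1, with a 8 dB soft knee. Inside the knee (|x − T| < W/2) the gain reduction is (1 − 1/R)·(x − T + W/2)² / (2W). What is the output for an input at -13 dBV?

x − T + W/2 = -13 − (-16) + 4 = 7.
GR = (1 − 1/2) × 7² / 16 = 0.5 × 49 / 16 = 1.53125 dB.
Output = -13 − 1.53125 = -14.53125 dBV.

-14.53125 dBV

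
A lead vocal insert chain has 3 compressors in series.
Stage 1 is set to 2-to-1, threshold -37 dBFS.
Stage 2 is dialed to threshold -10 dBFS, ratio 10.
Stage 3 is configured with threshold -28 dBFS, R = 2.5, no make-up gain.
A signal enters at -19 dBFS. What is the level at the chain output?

-28 dBFS

Stage 1: overshoot 18 dB → 18/2 = 9 dB → -28 dBFS.
Stage 2: below threshold (-28 ≤ -10); passes unchanged; output -28 dBFS.
Stage 3: -28 dBFS is at or below the -28 dBFS threshold — no compression; output -28 dBFS.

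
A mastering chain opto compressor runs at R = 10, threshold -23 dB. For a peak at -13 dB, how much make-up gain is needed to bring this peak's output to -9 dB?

13 dB

Overshoot 10 dB → 10/10 = 1 dB after compression, so the compressed level is -23 + 1 = -22 dB.
Make-up = target − compressed = -9 − (-22) = 13 dB.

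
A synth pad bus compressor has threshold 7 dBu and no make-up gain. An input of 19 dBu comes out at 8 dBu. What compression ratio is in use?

Input overshoot = 19 − 7 = 12 dB; output overshoot = 8 − 7 = 1 dB.
Ratio = 12 / 1 = 12.

12:1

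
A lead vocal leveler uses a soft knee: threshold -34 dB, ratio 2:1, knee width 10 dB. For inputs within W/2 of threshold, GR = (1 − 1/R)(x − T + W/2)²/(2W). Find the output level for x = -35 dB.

-35.4 dB

x − T + W/2 = -35 − (-34) + 5 = 4.
GR = (1 − 1/2) × 4² / 20 = 0.5 × 16 / 20 = 0.4 dB.
Output = -35 − 0.4 = -35.4 dB.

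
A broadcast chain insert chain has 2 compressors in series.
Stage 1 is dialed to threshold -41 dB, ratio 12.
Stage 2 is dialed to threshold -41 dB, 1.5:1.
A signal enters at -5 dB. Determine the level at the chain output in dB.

Stage 1: -5 dB is 36 dB over -41 dB; at 12:1 that becomes 3 dB over, giving -38 dB.
Stage 2: 3 dB above -41 dB, reduced 1.5:1 to 2 dB above → -39 dB.

-39 dB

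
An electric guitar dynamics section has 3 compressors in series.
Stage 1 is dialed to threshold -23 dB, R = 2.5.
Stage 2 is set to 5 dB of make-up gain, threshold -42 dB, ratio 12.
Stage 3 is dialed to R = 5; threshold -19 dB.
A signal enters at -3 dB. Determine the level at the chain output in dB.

Stage 1: overshoot 20 dB → 20/2.5 = 8 dB → -15 dB.
Stage 2: -15 dB is 27 dB over -42 dB; at 12:1 that becomes 2.25 dB over, giving -39.75 dB; +5 dB make-up → -34.75 dB.
Stage 3: below threshold (-34.75 ≤ -19); passes unchanged; output -34.75 dB.

-34.75 dB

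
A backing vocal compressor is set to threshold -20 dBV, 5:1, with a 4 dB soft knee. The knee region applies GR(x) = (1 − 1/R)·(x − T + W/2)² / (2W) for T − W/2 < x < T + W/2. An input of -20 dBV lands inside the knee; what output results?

-20.4 dBV

x − T + W/2 = -20 − (-20) + 2 = 2.
GR = (1 − 1/5) × 2² / 8 = 0.8 × 4 / 8 = 0.4 dB.
Output = -20 − 0.4 = -20.4 dBV.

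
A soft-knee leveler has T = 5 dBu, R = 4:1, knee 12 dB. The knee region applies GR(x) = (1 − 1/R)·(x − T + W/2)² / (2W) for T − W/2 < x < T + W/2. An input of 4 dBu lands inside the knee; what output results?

3.21875 dBu

x − T + W/2 = 4 − 5 + 6 = 5.
GR = (1 − 1/4) × 5² / 24 = 0.75 × 25 / 24 = 0.78125 dB.
Output = 4 − 0.78125 = 3.21875 dBu.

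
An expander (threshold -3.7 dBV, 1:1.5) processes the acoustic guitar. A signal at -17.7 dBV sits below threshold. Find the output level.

The input is 14 dB below the -3.7 dBV threshold.
A 1:1.5 expander multiplies undershoot by 1.5: 14 × 1.5 = 21 dB below threshold.
Output = -3.7 − 21 = -24.7 dBV.

-24.7 dBV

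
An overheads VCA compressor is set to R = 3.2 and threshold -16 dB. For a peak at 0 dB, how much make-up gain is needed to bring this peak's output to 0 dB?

11 dB

The peak compresses to -16 + 16/3.2 = -11 dB.
To reach 0 dB requires 0 − (-11) = 11 dB of make-up.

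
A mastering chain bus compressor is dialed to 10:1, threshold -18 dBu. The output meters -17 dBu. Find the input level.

The compressed level sits -17 − (-18) = 1 dB over threshold.
Before 10:1 compression the overshoot was 1 × 10 = 10 dB, so input = -18 + 10 = -8 dBu.

-8 dBu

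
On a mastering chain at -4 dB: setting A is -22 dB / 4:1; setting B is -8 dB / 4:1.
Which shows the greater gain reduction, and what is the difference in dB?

A: GR = 18 − 18/4 = 13.5 dB.
B: GR = 4 − 4/4 = 3 dB.
A applies 10.5 dB more gain reduction.

A, by 10.5 dB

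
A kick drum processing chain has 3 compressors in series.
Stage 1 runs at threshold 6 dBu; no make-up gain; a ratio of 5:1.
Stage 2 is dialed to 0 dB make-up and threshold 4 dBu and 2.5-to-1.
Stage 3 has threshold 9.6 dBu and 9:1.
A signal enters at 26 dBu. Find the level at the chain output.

6.4 dBu

Stage 1: 26 dBu is 20 dB over 6 dBu; at 5:1 that becomes 4 dB over, giving 10 dBu.
Stage 2: overshoot 6 dB → 6/2.5 = 2.4 dB → 6.4 dBu.
Stage 3: below threshold (6.4 ≤ 9.6); passes unchanged; output 6.4 dBu.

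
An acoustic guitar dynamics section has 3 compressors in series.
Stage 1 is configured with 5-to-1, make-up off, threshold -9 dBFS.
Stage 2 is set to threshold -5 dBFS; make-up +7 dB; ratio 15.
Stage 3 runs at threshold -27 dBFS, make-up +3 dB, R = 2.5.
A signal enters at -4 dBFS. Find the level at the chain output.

Stage 1: -4 dBFS is 5 dB over -9 dBFS; at 5:1 that becomes 1 dB over, giving -8 dBFS.
Stage 2: below threshold (-8 ≤ -5); passes unchanged; make-up brings it to -1 dBFS.
Stage 3: -1 dBFS is 26 dB over -27 dBFS; at 2.5:1 that becomes 10.4 dB over, giving -16.6 dBFS; +3 dB make-up → -13.6 dBFS.

-13.6 dBFS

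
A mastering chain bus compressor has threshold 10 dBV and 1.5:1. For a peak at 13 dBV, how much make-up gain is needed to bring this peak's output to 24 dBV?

Without make-up, output = threshold + overshoot/1.5 = 10 + 2 = 12 dBV.
Gap to target: 12 dB.

12 dB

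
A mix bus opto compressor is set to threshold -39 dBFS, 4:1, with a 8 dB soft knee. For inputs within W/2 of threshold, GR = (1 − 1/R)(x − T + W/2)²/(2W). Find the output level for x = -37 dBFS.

x − T + W/2 = -37 − (-39) + 4 = 6.
GR = (1 − 1/4) × 6² / 16 = 0.75 × 36 / 16 = 1.6875 dB.
Output = -37 − 1.6875 = -38.6875 dBFS.

-38.6875 dBFS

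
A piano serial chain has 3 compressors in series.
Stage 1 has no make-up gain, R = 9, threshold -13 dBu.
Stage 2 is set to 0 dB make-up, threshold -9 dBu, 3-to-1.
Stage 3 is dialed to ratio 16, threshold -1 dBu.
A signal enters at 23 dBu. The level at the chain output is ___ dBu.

Stage 1: overshoot 36 dB → 36/9 = 4 dB → -9 dBu.
Stage 2: -9 dBu ≤ -9 dBu, so stage 2 doesn't engage; output -9 dBu.
Stage 3: below threshold (-9 ≤ -1); passes unchanged; output -9 dBu.

-9 dBu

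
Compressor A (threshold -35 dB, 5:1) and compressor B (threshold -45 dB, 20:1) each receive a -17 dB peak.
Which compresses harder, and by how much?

A: 18 dB over, compressed to 3.6 dB over, so 14.4 dB of GR.
B: 28 dB over, compressed to 1.4 dB over, so 26.6 dB of GR.
B applies 12.2 dB more gain reduction.

B, by 12.2 dB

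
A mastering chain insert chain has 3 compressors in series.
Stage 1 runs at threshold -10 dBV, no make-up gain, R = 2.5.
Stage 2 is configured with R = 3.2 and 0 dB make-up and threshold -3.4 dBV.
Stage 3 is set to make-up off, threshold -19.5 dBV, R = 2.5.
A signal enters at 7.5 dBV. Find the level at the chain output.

Stage 1: 17.5 dB above -10 dBV, reduced 2.5:1 to 7 dB above → -3 dBV.
Stage 2: 0.4 dB above -3.4 dBV, reduced 3.2:1 to 0.125 dB above → -3.275 dBV.
Stage 3: 16.225 dB above -19.5 dBV, reduced 2.5:1 to 6.49 dB above → -13.01 dBV.

-13.01 dBV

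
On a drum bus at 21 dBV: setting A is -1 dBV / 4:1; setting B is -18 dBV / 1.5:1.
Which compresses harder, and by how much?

A: 22 dB over, compressed to 5.5 dB over, so 16.5 dB of GR.
B: 39 dB over, compressed to 26 dB over, so 13 dB of GR.
Difference: 3.5 dB in favour of A.

A, by 3.5 dB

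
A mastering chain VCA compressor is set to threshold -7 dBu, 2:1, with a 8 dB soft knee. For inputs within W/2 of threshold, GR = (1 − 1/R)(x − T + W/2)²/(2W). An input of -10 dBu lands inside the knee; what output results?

x − T + W/2 = -10 − (-7) + 4 = 1.
GR = (1 − 1/2) × 1² / 16 = 0.5 × 1 / 16 = 0.03125 dB.
Output = -10 − 0.03125 = -10.03125 dBu.

-10.03125 dBu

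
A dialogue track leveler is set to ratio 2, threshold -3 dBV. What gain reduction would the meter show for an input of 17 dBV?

The signal is 20 dB above threshold.
A 2:1 ratio leaves 10 dB of that excess.
GR = overshoot in − overshoot out = 20 − 10 = 10 dB.

10 dB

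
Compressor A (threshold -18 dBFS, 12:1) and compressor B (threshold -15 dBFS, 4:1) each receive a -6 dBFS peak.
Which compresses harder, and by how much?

A, by 4.25 dB

A: 12 dB over, compressed to 1 dB over, so 11 dB of GR.
B: 9 dB over, compressed to 2.25 dB over, so 6.75 dB of GR.
Difference: 4.25 dB in favour of A.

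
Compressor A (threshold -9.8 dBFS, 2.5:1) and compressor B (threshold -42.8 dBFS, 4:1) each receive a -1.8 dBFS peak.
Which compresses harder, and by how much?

B, by 25.95 dB

A: 8 dB over, compressed to 3.2 dB over, so 4.8 dB of GR.
B: 41 dB over, compressed to 10.25 dB over, so 30.75 dB of GR.
B reduces 25.95 dB more.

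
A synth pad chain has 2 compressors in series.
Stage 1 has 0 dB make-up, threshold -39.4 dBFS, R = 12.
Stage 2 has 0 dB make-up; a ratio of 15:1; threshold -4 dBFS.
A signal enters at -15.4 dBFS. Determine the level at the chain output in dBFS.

Stage 1: -15.4 dBFS is 24 dB over -39.4 dBFS; at 12:1 that becomes 2 dB over, giving -37.4 dBFS.
Stage 2: below threshold (-37.4 ≤ -4); passes unchanged; output -37.4 dBFS.

-37.4 dBFS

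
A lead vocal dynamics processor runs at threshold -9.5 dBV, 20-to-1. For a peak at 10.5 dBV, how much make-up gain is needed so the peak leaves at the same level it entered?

19 dB

Overshoot 20 dB → 20/20 = 1 dB after compression, so the compressed level is -9.5 + 1 = -8.5 dBV.
Make-up = target − compressed = 10.5 − (-8.5) = 19 dB.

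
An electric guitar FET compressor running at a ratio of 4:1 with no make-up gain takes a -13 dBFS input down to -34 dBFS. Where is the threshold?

Gain reduction = -13 − (-34) = 21 dB; output overshoot = GR / (R − 1) = 21 / 3 = 7 dB.
Threshold = output − output overshoot = -34 − 7 = -41 dBFS.

-41 dBFS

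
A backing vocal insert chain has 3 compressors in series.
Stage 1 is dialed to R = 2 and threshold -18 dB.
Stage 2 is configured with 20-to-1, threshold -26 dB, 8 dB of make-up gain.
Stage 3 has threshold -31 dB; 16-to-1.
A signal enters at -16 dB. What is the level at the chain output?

Stage 1: -16 dB is 2 dB over -18 dB; at 2:1 that becomes 1 dB over, giving -17 dB.
Stage 2: -17 dB is 9 dB over -26 dB; at 20:1 that becomes 0.45 dB over, giving -25.55 dB; +8 dB make-up → -17.55 dB.
Stage 3: overshoot 13.45 dB → 13.45/16 = 0.840625 dB → -30.159375 dB.

-30.159375 dB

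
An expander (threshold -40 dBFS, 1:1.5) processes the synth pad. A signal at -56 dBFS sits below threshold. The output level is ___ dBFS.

Undershoot = (-40) − (-56) = 16 dB.
At 1:1.5, that expands to 24 dB under threshold.
Output = -40 − 24 = -64 dBFS.

-64 dBFS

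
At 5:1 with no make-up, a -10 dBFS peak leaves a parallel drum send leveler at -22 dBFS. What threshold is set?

-25 dBFS

Let T be the threshold. Output overshoot = (input overshoot)/R, so -22 − T = (-10 − T)/5.
5·(-22 − T) = -10 − T → 4·T = -110 − (-10) = -100.
T = -100/4 = -25 dBFS.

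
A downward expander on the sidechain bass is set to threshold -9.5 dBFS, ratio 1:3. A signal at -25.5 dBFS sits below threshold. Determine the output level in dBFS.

-57.5 dBFS

The input is 16 dB below the -9.5 dBFS threshold.
A 1:3 expander multiplies undershoot by 3: 16 × 3 = 48 dB below threshold.
Output = -9.5 − 48 = -57.5 dBFS.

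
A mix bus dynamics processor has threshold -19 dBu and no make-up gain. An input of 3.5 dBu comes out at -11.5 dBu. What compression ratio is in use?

3:1

Input overshoot = 3.5 − (-19) = 22.5 dB; output overshoot = -11.5 − (-19) = 7.5 dB.
Ratio = 22.5 / 7.5 = 3.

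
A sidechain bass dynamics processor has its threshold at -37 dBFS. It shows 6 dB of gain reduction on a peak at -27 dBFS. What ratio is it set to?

Input overshoot = -27 − (-37) = 10 dB.
Output overshoot = 10 − 6 = 4 dB.
Ratio = input overshoot / output overshoot = 10 / 4 = 2.5.

2.5:1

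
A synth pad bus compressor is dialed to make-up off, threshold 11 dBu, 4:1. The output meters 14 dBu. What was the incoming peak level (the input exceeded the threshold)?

The compressed level sits 14 − 11 = 3 dB over threshold.
Undo the ratio: input overshoot = 3 × 4 = 12 dB, giving input = 23 dBu.

23 dBu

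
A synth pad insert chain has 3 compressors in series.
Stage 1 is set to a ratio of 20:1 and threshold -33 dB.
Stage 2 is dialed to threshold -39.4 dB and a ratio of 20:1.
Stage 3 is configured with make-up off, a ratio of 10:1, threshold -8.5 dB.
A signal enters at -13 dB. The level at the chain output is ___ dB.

Stage 1: overshoot 20 dB → 20/20 = 1 dB → -32 dB.
Stage 2: -32 dB is 7.4 dB over -39.4 dB; at 20:1 that becomes 0.37 dB over, giving -39.03 dB.
Stage 3: -39.03 dB ≤ -8.5 dB, so stage 3 doesn't engage; output -39.03 dB.

-39.03 dB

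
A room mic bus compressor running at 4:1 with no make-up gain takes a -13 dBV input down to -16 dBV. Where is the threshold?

Gain reduction = -13 − (-16) = 3 dB; output overshoot = GR / (R − 1) = 3 / 3 = 1 dB.
Threshold = output − output overshoot = -16 − 1 = -17 dBV.

-17 dBV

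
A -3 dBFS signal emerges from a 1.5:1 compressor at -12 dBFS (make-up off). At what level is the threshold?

Let T be the threshold. Output overshoot = (input overshoot)/R, so -12 − T = (-3 − T)/1.5.
1.5·(-12 − T) = -3 − T → 0.5·T = -18 − (-3) = -15.
T = -15/0.5 = -30 dBFS.

-30 dBFS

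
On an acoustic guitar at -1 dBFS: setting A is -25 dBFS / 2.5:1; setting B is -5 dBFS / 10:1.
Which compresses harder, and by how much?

A: GR = 24 − 24/2.5 = 14.4 dB.
B: GR = 4 − 4/10 = 3.6 dB.
A applies 10.8 dB more gain reduction.

A, by 10.8 dB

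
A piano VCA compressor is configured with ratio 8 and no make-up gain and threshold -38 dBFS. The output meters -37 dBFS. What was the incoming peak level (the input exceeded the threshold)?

That's 1 dB above the -38 dBFS threshold.
Input overshoot = R × output overshoot = 8 dB → input = -38 + 8 = -30 dBFS.

-30 dBFS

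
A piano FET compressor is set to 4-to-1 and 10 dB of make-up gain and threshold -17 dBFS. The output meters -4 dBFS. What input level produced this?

Before make-up, the level was -4 − 10 = -14 dBFS.
That's 3 dB above the -17 dBFS threshold.
Before 4:1 compression the overshoot was 3 × 4 = 12 dB, so input = -17 + 12 = -5 dBFS.

-5 dBFS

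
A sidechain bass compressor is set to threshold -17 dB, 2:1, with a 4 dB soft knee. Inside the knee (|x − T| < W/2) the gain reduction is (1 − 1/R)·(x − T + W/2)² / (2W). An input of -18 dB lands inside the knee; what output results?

x − T + W/2 = -18 − (-17) + 2 = 1.
GR = (1 − 1/2) × 1² / 8 = 0.5 × 1 / 8 = 0.0625 dB.
Output = -18 − 0.0625 = -18.0625 dB.

-18.0625 dB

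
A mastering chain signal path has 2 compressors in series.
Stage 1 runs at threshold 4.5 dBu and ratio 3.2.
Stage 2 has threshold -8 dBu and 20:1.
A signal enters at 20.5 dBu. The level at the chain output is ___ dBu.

Stage 1: 20.5 dBu is 16 dB over 4.5 dBu; at 3.2:1 that becomes 5 dB over, giving 9.5 dBu.
Stage 2: 17.5 dB above -8 dBu, reduced 20:1 to 0.875 dB above → -7.125 dBu.

-7.125 dBu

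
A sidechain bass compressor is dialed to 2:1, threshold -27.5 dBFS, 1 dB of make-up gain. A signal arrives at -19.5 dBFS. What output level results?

-22.5 dBFS

-19.5 dBFS sits 8 dB over threshold.
2:1 compression reduces that to 8/2 = 4 dB over.
Output = -27.5 + 4 = -23.5 dBFS; make-up adds 1 dB, giving -22.5 dBFS.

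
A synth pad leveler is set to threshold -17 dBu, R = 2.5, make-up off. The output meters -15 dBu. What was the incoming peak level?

Post-compression overshoot = -15 − (-17) = 2 dB.
Input overshoot = R × output overshoot = 5 dB → input = -17 + 5 = -12 dBu.

-12 dBu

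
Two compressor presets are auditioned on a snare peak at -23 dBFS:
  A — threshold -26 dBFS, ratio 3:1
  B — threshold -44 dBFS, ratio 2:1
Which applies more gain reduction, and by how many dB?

A: overshoot 3 dB → output overshoot 1 dB → GR 2 dB.
B: overshoot 21 dB → output overshoot 10.5 dB → GR 10.5 dB.
Difference: 8.5 dB in favour of B.

B, by 8.5 dB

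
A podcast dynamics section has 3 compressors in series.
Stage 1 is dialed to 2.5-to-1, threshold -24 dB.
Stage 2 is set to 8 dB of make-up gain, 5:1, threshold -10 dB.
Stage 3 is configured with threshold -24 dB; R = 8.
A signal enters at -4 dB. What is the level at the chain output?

-22 dB

Stage 1: 20 dB above -24 dB, reduced 2.5:1 to 8 dB above → -16 dB.
Stage 2: below threshold (-16 ≤ -10); passes unchanged; make-up brings it to -8 dB.
Stage 3: overshoot 16 dB → 16/8 = 2 dB → -22 dB.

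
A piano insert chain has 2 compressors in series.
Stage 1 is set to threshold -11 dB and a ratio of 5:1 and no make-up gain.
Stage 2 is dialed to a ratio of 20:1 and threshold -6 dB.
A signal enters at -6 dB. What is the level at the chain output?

Stage 1: 5 dB above -11 dB, reduced 5:1 to 1 dB above → -10 dB.
Stage 2: -10 dB is at or below the -6 dB threshold — no compression; output -10 dB.

-10 dB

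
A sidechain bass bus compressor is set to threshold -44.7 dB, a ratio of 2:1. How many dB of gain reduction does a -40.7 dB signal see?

-40.7 dB exceeds the threshold by 4 dB.
A 2:1 ratio leaves 2 dB of that excess.
So the signal is attenuated by 4 − 2 = 2 dB.

2 dB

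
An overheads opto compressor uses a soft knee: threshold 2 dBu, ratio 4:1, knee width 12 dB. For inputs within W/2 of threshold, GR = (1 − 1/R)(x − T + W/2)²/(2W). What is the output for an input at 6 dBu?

2.875 dBu

x − T + W/2 = 6 − 2 + 6 = 10.
GR = (1 − 1/4) × 10² / 24 = 0.75 × 100 / 24 = 3.125 dB.
Output = 6 − 3.125 = 2.875 dBu.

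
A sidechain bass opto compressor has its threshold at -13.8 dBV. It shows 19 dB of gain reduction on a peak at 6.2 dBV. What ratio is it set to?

20:1

Input overshoot = 6.2 − (-13.8) = 20 dB.
Output overshoot = 20 − 19 = 1 dB.
Ratio = input overshoot / output overshoot = 20 / 1 = 20.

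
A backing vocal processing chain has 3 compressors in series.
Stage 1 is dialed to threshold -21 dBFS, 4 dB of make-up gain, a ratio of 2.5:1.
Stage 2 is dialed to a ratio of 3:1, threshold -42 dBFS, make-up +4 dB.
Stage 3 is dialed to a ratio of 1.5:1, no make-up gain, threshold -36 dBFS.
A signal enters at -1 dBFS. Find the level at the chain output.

Stage 1: overshoot 20 dB → 20/2.5 = 8 dB → -13 dBFS; +4 dB make-up → -9 dBFS.
Stage 2: 33 dB above -42 dBFS, reduced 3:1 to 11 dB above → -31 dBFS; +4 dB make-up → -27 dBFS.
Stage 3: -27 dBFS is 9 dB over -36 dBFS; at 1.5:1 that becomes 6 dB over, giving -30 dBFS.

-30 dBFS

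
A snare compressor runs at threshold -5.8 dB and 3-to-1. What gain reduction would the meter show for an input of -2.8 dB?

2 dB

The signal is 3 dB above threshold.
At 3:1, output sits 3/3 = 1 dB above threshold.
Gain reduction = 3 − 1 = 2 dB.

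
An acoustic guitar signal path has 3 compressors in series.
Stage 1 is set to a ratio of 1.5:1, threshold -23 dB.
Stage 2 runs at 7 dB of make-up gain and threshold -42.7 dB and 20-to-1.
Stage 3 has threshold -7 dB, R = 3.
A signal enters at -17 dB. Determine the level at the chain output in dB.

Stage 1: overshoot 6 dB → 6/1.5 = 4 dB → -19 dB.
Stage 2: overshoot 23.7 dB → 23.7/20 = 1.185 dB → -41.515 dB; +7 dB make-up → -34.515 dB.
Stage 3: -34.515 dB ≤ -7 dB, so stage 3 doesn't engage; output -34.515 dB.

-34.515 dB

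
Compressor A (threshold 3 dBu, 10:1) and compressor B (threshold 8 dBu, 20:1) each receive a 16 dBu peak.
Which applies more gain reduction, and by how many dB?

A: overshoot 13 dB → output overshoot 1.3 dB → GR 11.7 dB.
B: overshoot 8 dB → output overshoot 0.4 dB → GR 7.6 dB.
Difference: 4.1 dB in favour of A.

A, by 4.1 dB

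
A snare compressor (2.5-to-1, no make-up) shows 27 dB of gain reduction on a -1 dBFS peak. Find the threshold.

Let T be the threshold. Output overshoot = (input overshoot)/R, so -28 − T = (-1 − T)/2.5.
2.5·(-28 − T) = -1 − T → 1.5·T = -70 − (-1) = -69.
T = -69/1.5 = -46 dBFS.

-46 dBFS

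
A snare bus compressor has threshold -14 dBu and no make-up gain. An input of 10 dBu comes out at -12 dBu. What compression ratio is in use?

12:1

Input overshoot = 10 − (-14) = 24 dB; output overshoot = -12 − (-14) = 2 dB.
Ratio = 24 / 2 = 12.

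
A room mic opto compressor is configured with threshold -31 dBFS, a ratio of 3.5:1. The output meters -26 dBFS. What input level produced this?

The compressed level sits -26 − (-31) = 5 dB over threshold.
Input overshoot = R × output overshoot = 17.5 dB → input = -31 + 17.5 = -13.5 dBFS.

-13.5 dBFS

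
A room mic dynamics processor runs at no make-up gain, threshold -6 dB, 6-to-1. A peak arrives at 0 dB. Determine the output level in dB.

Overshoot: 0 − (-6) = 6 dB.
At 6:1 the overshoot is divided by 6, leaving 1 dB above threshold.
Output = -6 + 1 = -5 dB.

-5 dB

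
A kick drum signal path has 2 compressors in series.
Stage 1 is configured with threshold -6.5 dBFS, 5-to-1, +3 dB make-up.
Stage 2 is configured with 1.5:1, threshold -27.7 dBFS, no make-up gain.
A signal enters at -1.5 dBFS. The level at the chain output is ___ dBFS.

Stage 1: overshoot 5 dB → 5/5 = 1 dB → -5.5 dBFS; +3 dB make-up → -2.5 dBFS.
Stage 2: 25.2 dB above -27.7 dBFS, reduced 1.5:1 to 16.8 dB above → -10.9 dBFS.

-10.9 dBFS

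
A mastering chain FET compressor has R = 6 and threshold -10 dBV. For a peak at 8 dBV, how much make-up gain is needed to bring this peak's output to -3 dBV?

4 dB

The peak compresses to -10 + 18/6 = -7 dBV.
To reach -3 dBV requires -3 − (-7) = 4 dB of make-up.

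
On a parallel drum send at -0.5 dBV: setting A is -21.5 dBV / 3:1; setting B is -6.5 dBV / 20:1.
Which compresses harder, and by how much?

A: overshoot 21 dB → output overshoot 7 dB → GR 14 dB.
B: overshoot 6 dB → output overshoot 0.3 dB → GR 5.7 dB.
A applies 8.3 dB more gain reduction.

A, by 8.3 dB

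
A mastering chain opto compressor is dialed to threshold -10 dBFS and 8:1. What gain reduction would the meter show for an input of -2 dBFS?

-2 dBFS exceeds the threshold by 8 dB.
After 8:1 compression the overshoot becomes 8/8 = 1 dB.
GR = overshoot in − overshoot out = 8 − 1 = 7 dB.

7 dB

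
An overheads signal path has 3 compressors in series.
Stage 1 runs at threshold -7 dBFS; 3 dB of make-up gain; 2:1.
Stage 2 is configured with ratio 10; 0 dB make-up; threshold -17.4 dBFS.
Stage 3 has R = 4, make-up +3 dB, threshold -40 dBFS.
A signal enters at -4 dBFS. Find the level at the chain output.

Stage 1: overshoot 3 dB → 3/2 = 1.5 dB → -5.5 dBFS; +3 dB make-up → -2.5 dBFS.
Stage 2: 14.9 dB above -17.4 dBFS, reduced 10:1 to 1.49 dB above → -15.91 dBFS.
Stage 3: -15.91 dBFS is 24.09 dB over -40 dBFS; at 4:1 that becomes 6.0225 dB over, giving -33.9775 dBFS; +3 dB make-up → -30.9775 dBFS.

-30.9775 dBFS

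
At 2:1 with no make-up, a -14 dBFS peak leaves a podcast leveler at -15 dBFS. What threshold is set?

-16 dBFS

Let T be the threshold. Output overshoot = (input overshoot)/R, so -15 − T = (-14 − T)/2.
2·(-15 − T) = -14 − T → 1·T = -30 − (-14) = -16.
T = -16/1 = -16 dBFS.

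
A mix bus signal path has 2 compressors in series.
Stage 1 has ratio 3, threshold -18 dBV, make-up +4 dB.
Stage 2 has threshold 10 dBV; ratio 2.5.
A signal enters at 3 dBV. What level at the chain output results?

-7 dBV

Stage 1: 21 dB above -18 dBV, reduced 3:1 to 7 dB above → -11 dBV; +4 dB make-up → -7 dBV.
Stage 2: -7 dBV is at or below the 10 dBV threshold — no compression; output -7 dBV.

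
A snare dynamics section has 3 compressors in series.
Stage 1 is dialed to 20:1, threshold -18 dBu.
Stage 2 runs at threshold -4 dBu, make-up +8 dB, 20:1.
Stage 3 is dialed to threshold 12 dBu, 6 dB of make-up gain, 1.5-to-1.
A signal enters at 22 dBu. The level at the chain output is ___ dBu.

-2 dBu

Stage 1: overshoot 40 dB → 40/20 = 2 dB → -16 dBu.
Stage 2: -16 dBu ≤ -4 dBu, so stage 2 doesn't engage; make-up brings it to -8 dBu.
Stage 3: -8 dBu is at or below the 12 dBu threshold — no compression; make-up brings it to -2 dBu.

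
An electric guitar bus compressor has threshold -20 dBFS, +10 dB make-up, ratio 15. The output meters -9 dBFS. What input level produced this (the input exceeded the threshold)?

-5 dBFS

Before make-up, the level was -9 − 10 = -19 dBFS.
That's 1 dB above the -20 dBFS threshold.
Input overshoot = R × output overshoot = 15 dB → input = -20 + 15 = -5 dBFS.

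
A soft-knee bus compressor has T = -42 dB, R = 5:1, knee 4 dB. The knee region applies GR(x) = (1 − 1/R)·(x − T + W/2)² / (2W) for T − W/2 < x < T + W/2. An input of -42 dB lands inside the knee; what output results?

x − T + W/2 = -42 − (-42) + 2 = 2.
GR = (1 − 1/5) × 2² / 8 = 0.8 × 4 / 8 = 0.4 dB.
Output = -42 − 0.4 = -42.4 dB.

-42.4 dB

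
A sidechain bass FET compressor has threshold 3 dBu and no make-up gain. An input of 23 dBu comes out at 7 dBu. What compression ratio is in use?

5:1

Input overshoot = 23 − 3 = 20 dB; output overshoot = 7 − 3 = 4 dB.
Ratio = 20 / 4 = 5.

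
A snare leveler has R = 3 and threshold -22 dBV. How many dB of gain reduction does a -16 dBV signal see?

4 dB

The signal is 6 dB above threshold.
At 3:1, output sits 6/3 = 2 dB above threshold.
GR = overshoot in − overshoot out = 6 − 2 = 4 dB.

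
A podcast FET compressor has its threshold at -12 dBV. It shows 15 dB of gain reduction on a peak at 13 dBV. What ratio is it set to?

2.5:1

Input overshoot = 13 − (-12) = 25 dB.
Output overshoot = 25 − 15 = 10 dB.
Ratio = input overshoot / output overshoot = 25 / 10 = 2.5.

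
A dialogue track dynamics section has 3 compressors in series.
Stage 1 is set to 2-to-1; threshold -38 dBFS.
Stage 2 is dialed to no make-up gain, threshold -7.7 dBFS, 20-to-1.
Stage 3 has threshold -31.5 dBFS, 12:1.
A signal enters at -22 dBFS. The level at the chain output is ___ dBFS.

Stage 1: 16 dB above -38 dBFS, reduced 2:1 to 8 dB above → -30 dBFS.
Stage 2: -30 dBFS is at or below the -7.7 dBFS threshold — no compression; output -30 dBFS.
Stage 3: -30 dBFS is 1.5 dB over -31.5 dBFS; at 12:1 that becomes 0.125 dB over, giving -31.375 dBFS.

-31.375 dBFS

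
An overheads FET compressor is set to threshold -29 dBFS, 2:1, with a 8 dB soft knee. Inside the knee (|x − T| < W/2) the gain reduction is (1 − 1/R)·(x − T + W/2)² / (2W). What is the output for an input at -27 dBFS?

x − T + W/2 = -27 − (-29) + 4 = 6.
GR = (1 − 1/2) × 6² / 16 = 0.5 × 36 / 16 = 1.125 dB.
Output = -27 − 1.125 = -28.125 dBFS.

-28.125 dBFS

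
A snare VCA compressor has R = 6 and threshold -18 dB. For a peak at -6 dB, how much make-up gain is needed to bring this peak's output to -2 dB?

The peak compresses to -18 + 12/6 = -16 dB.
To reach -2 dB requires -2 − (-16) = 14 dB of make-up.

14 dB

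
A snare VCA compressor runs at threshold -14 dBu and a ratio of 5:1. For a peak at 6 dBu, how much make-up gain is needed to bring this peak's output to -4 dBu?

Overshoot 20 dB → 20/5 = 4 dB after compression, so the compressed level is -14 + 4 = -10 dBu.
Make-up = target − compressed = -4 − (-10) = 6 dB.

6 dB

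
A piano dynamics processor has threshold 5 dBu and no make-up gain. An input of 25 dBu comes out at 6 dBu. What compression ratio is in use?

20:1

Input overshoot = 25 − 5 = 20 dB; output overshoot = 6 − 5 = 1 dB.
Ratio = 20 / 1 = 20.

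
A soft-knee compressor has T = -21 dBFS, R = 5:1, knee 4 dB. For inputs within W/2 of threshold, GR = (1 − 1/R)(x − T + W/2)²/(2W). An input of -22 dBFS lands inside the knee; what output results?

-22.1 dBFS

x − T + W/2 = -22 − (-21) + 2 = 1.
GR = (1 − 1/5) × 1² / 8 = 0.8 × 1 / 8 = 0.1 dB.
Output = -22 − 0.1 = -22.1 dBFS.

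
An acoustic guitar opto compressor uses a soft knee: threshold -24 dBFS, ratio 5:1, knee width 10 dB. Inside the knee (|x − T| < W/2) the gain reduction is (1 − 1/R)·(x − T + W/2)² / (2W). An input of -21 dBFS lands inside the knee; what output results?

-23.56 dBFS

x − T + W/2 = -21 − (-24) + 5 = 8.
GR = (1 − 1/5) × 8² / 20 = 0.8 × 64 / 20 = 2.56 dB.
Output = -21 − 2.56 = -23.56 dBFS.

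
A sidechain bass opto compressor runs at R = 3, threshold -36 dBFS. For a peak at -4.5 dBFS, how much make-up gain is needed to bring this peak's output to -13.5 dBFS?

Without make-up, output = threshold + overshoot/3 = -36 + 10.5 = -25.5 dBFS.
Gap to target: 12 dB.

12 dB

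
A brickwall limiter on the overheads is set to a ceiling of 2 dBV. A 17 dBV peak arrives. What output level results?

2 dBV

A brickwall limiter is an ∞:1 compressor: any input above the ceiling is clamped to 2 dBV.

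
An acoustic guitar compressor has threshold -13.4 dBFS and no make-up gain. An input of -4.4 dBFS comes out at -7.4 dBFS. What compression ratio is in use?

1.5:1

Input overshoot = -4.4 − (-13.4) = 9 dB; output overshoot = -7.4 − (-13.4) = 6 dB.
Ratio = 9 / 6 = 1.5.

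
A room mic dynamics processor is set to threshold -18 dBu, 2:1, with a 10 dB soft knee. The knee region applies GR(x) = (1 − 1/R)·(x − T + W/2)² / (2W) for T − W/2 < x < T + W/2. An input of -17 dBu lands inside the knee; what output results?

x − T + W/2 = -17 − (-18) + 5 = 6.
GR = (1 − 1/2) × 6² / 20 = 0.5 × 36 / 20 = 0.9 dB.
Output = -17 − 0.9 = -17.9 dBu.

-17.9 dBu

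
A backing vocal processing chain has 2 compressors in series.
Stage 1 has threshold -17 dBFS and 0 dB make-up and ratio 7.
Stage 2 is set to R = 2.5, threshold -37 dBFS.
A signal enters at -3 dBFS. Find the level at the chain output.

Stage 1: 14 dB above -17 dBFS, reduced 7:1 to 2 dB above → -15 dBFS.
Stage 2: overshoot 22 dB → 22/2.5 = 8.8 dB → -28.2 dBFS.

-28.2 dBFS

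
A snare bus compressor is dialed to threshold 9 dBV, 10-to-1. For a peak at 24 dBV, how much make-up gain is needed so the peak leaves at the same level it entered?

13.5 dB

Without make-up, output = threshold + overshoot/10 = 9 + 1.5 = 10.5 dBV.
Gap to target: 13.5 dB.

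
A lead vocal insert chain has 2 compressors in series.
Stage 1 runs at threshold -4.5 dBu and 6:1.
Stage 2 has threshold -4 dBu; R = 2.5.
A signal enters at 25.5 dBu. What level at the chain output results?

-2.2 dBu

Stage 1: 30 dB above -4.5 dBu, reduced 6:1 to 5 dB above → 0.5 dBu.
Stage 2: overshoot 4.5 dB → 4.5/2.5 = 1.8 dB → -2.2 dBu.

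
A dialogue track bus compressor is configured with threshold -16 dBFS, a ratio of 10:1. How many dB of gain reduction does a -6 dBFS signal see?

Overshoot = -6 − (-16) = 10 dB.
At 10:1, output sits 10/10 = 1 dB above threshold.
So the signal is attenuated by 10 − 1 = 9 dB.

9 dB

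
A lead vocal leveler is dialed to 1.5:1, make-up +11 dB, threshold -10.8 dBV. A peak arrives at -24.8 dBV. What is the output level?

-13.8 dBV

-24.8 dBV is 14 dB below the -10.8 dBV threshold, so no gain reduction is applied.
Make-up gain adds 11 dB: -24.8 + 11 = -13.8 dBV.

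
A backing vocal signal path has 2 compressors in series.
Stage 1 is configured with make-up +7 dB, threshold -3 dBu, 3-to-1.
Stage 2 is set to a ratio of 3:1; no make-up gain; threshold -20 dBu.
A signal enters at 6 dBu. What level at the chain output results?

-11 dBu

Stage 1: overshoot 9 dB → 9/3 = 3 dB → 0 dBu; +7 dB make-up → 7 dBu.
Stage 2: 27 dB above -20 dBu, reduced 3:1 to 9 dB above → -11 dBu.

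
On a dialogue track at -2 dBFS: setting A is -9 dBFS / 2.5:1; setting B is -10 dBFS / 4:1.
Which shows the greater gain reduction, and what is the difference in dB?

A: 7 dB over, compressed to 2.8 dB over, so 4.2 dB of GR.
B: 8 dB over, compressed to 2 dB over, so 6 dB of GR.
B reduces 1.8 dB more.

B, by 1.8 dB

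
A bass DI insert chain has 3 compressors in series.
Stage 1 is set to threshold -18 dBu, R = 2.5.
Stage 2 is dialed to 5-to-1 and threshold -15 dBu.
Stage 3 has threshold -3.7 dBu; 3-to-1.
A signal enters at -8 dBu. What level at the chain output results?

Stage 1: 10 dB above -18 dBu, reduced 2.5:1 to 4 dB above → -14 dBu.
Stage 2: overshoot 1 dB → 1/5 = 0.2 dB → -14.8 dBu.
Stage 3: -14.8 dBu is at or below the -3.7 dBu threshold — no compression; output -14.8 dBu.

-14.8 dBu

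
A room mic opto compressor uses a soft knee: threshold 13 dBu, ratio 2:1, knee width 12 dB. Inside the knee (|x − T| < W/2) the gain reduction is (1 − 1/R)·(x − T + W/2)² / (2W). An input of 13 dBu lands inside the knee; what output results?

x − T + W/2 = 13 − 13 + 6 = 6.
GR = (1 − 1/2) × 6² / 24 = 0.5 × 36 / 24 = 0.75 dB.
Output = 13 − 0.75 = 12.25 dBu.

12.25 dBu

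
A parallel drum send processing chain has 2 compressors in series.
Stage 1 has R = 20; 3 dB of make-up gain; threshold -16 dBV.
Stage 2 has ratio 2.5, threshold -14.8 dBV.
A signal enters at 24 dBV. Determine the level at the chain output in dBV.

-13.28 dBV

Stage 1: 40 dB above -16 dBV, reduced 20:1 to 2 dB above → -14 dBV; +3 dB make-up → -11 dBV.
Stage 2: -11 dBV is 3.8 dB over -14.8 dBV; at 2.5:1 that becomes 1.52 dB over, giving -13.28 dBV.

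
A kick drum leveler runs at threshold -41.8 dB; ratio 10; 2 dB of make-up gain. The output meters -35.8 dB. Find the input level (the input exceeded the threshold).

Stripping the +2 dB make-up gives -37.8 dB at the gain stage.
Post-compression overshoot = -37.8 − (-41.8) = 4 dB.
Input overshoot = R × output overshoot = 40 dB → input = -41.8 + 40 = -1.8 dB.

-1.8 dB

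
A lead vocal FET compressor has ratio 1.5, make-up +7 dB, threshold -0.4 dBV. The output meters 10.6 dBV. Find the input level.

Remove make-up: 10.6 − 7 = 3.6 dBV.
That's 4 dB above the -0.4 dBV threshold.
Input overshoot = R × output overshoot = 6 dB → input = -0.4 + 6 = 5.6 dBV.

5.6 dBV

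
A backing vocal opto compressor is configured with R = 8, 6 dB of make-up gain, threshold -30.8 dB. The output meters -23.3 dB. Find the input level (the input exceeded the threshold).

Remove make-up: -23.3 − 6 = -29.3 dB.
Post-compression overshoot = -29.3 − (-30.8) = 1.5 dB.
Before 8:1 compression the overshoot was 1.5 × 8 = 12 dB, so input = -30.8 + 12 = -18.8 dB.

-18.8 dB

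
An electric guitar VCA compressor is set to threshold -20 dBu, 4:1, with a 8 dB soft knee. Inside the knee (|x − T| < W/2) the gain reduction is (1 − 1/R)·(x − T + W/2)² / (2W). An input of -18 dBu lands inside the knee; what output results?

x − T + W/2 = -18 − (-20) + 4 = 6.
GR = (1 − 1/4) × 6² / 16 = 0.75 × 36 / 16 = 1.6875 dB.
Output = -18 − 1.6875 = -19.6875 dBu.

-19.6875 dBu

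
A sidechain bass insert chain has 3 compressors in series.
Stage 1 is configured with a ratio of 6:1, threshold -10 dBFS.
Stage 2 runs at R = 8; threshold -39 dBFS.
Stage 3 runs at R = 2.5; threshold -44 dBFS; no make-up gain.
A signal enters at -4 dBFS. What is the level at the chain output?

Stage 1: overshoot 6 dB → 6/6 = 1 dB → -9 dBFS.
Stage 2: overshoot 30 dB → 30/8 = 3.75 dB → -35.25 dBFS.
Stage 3: overshoot 8.75 dB → 8.75/2.5 = 3.5 dB → -40.5 dBFS.

-40.5 dBFS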